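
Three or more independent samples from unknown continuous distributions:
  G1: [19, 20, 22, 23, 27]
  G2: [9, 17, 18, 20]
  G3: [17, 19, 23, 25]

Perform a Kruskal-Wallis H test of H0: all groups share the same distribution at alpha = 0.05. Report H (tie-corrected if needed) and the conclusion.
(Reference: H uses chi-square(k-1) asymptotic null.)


Step 1: Combine all N = 13 observations and assign midranks.
sorted (value, group, rank): (9,G2,1), (17,G2,2.5), (17,G3,2.5), (18,G2,4), (19,G1,5.5), (19,G3,5.5), (20,G1,7.5), (20,G2,7.5), (22,G1,9), (23,G1,10.5), (23,G3,10.5), (25,G3,12), (27,G1,13)
Step 2: Sum ranks within each group.
R_1 = 45.5 (n_1 = 5)
R_2 = 15 (n_2 = 4)
R_3 = 30.5 (n_3 = 4)
Step 3: H = 12/(N(N+1)) * sum(R_i^2/n_i) - 3(N+1)
     = 12/(13*14) * (45.5^2/5 + 15^2/4 + 30.5^2/4) - 3*14
     = 0.065934 * 702.862 - 42
     = 4.342582.
Step 4: Ties present; correction factor C = 1 - 24/(13^3 - 13) = 0.989011. Corrected H = 4.342582 / 0.989011 = 4.390833.
Step 5: Under H0, H ~ chi^2(2); p-value = 0.111312.
Step 6: alpha = 0.05. fail to reject H0.

H = 4.3908, df = 2, p = 0.111312, fail to reject H0.


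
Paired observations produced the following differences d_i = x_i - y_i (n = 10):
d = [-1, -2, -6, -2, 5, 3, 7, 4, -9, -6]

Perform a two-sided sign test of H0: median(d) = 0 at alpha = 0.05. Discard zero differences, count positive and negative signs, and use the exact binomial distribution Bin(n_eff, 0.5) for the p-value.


Step 1: Discard zero differences. Original n = 10; n_eff = number of nonzero differences = 10.
Nonzero differences (with sign): -1, -2, -6, -2, +5, +3, +7, +4, -9, -6
Step 2: Count signs: positive = 4, negative = 6.
Step 3: Under H0: P(positive) = 0.5, so the number of positives S ~ Bin(10, 0.5).
Step 4: Two-sided exact p-value = sum of Bin(10,0.5) probabilities at or below the observed probability = 0.753906.
Step 5: alpha = 0.05. fail to reject H0.

n_eff = 10, pos = 4, neg = 6, p = 0.753906, fail to reject H0.


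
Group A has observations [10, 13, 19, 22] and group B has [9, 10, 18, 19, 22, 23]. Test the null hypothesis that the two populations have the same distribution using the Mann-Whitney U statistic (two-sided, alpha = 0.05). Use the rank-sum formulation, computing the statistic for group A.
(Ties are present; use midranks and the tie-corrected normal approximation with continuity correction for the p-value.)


Step 1: Combine and sort all 10 observations; assign midranks.
sorted (value, group): (9,Y), (10,X), (10,Y), (13,X), (18,Y), (19,X), (19,Y), (22,X), (22,Y), (23,Y)
ranks: 9->1, 10->2.5, 10->2.5, 13->4, 18->5, 19->6.5, 19->6.5, 22->8.5, 22->8.5, 23->10
Step 2: Rank sum for X: R1 = 2.5 + 4 + 6.5 + 8.5 = 21.5.
Step 3: U_X = R1 - n1(n1+1)/2 = 21.5 - 4*5/2 = 21.5 - 10 = 11.5.
       U_Y = n1*n2 - U_X = 24 - 11.5 = 12.5.
Step 4: Ties are present, so use the tie-corrected normal approximation (with continuity correction) for the p-value.
Step 5: p-value = 1.000000; compare to alpha = 0.05. fail to reject H0.

U_X = 11.5, p = 1.000000, fail to reject H0 at alpha = 0.05.


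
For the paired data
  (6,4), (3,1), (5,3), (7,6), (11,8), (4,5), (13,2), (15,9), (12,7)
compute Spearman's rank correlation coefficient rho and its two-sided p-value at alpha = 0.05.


Step 1: Rank x and y separately (midranks; no ties here).
rank(x): 6->4, 3->1, 5->3, 7->5, 11->6, 4->2, 13->8, 15->9, 12->7
rank(y): 4->4, 1->1, 3->3, 6->6, 8->8, 5->5, 2->2, 9->9, 7->7
Step 2: d_i = R_x(i) - R_y(i); compute d_i^2.
  (4-4)^2=0, (1-1)^2=0, (3-3)^2=0, (5-6)^2=1, (6-8)^2=4, (2-5)^2=9, (8-2)^2=36, (9-9)^2=0, (7-7)^2=0
sum(d^2) = 50.
Step 3: rho = 1 - 6*50 / (9*(9^2 - 1)) = 1 - 300/720 = 0.583333.
Step 4: Under H0, t = rho * sqrt((n-2)/(1-rho^2)) = 1.9001 ~ t(7).
Step 5: Two-sided p-value from the t-distribution with 7 df = 0.099186.
Step 6: alpha = 0.05. fail to reject H0.

rho = 0.5833, p = 0.099186, fail to reject H0 at alpha = 0.05.


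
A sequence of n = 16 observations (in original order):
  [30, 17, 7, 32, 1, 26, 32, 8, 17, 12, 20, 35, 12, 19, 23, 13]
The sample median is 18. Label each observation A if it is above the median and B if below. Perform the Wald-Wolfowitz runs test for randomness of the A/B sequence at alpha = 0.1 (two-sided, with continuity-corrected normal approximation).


Step 1: Compute median = 18; label A = above, B = below.
Labels in order: ABBABAABBBAABAAB  (n_A = 8, n_B = 8)
Step 2: Count runs R = 10.
Step 3: Under H0 (random ordering), E[R] = 2*n_A*n_B/(n_A+n_B) + 1 = 2*8*8/16 + 1 = 9.0000.
        Var[R] = 2*n_A*n_B*(2*n_A*n_B - n_A - n_B) / ((n_A+n_B)^2 * (n_A+n_B-1)) = 14336/3840 = 3.7333.
        SD[R] = 1.9322.
Step 4: Continuity-corrected z = (R - 0.5 - E[R]) / SD[R] = (10 - 0.5 - 9.0000) / 1.9322 = 0.2588.
Step 5: Two-sided p-value via normal approximation = 2*(1 - Phi(|z|)) = 0.795809.
Step 6: alpha = 0.1. fail to reject H0.

R = 10, z = 0.2588, p = 0.795809, fail to reject H0.


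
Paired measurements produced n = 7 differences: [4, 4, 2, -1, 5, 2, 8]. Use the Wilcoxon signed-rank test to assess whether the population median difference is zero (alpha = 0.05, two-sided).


Step 1: Drop any zero differences (none here) and take |d_i|.
|d| = [4, 4, 2, 1, 5, 2, 8]
Step 2: Midrank |d_i| (ties get averaged ranks).
ranks: |4|->4.5, |4|->4.5, |2|->2.5, |1|->1, |5|->6, |2|->2.5, |8|->7
Step 3: Attach original signs; sum ranks with positive sign and with negative sign.
W+ = 4.5 + 4.5 + 2.5 + 6 + 2.5 + 7 = 27
W- = 1 = 1
(Check: W+ + W- = 28 should equal n(n+1)/2 = 28.)
Step 4: Test statistic W = min(W+, W-) = 1.
Step 5: Ties in |d|, so use the tie-corrected normal approximation.
        E[W] = n(n+1)/4 = 7*8/4 = 14.
        Tie groups: |d|=2 (t=2), |d|=4 (t=2); sum(t^3 - t) = 12.
        Var[W] = n(n+1)(2n+1)/24 - sum(t^3-t)/48 = 840/24 - 12/48 = 34.75.
        z = (W - E[W]) / sqrt(Var[W]) = (1 - 14) / 5.8949 = -2.2053.
        Two-sided p = 2*Phi(z) = 0.027434.
Step 6: alpha = 0.05. reject H0.

W+ = 27, W- = 1, W = min = 1, p = 0.027434, reject H0.


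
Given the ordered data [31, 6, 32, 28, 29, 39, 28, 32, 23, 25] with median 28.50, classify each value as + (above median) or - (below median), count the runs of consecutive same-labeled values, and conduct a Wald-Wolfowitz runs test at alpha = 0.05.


Step 1: Compute median = 28.50; label A = above, B = below.
Labels in order: ABABAABABB  (n_A = 5, n_B = 5)
Step 2: Count runs R = 8.
Step 3: Under H0 (random ordering), E[R] = 2*n_A*n_B/(n_A+n_B) + 1 = 2*5*5/10 + 1 = 6.0000.
        Var[R] = 2*n_A*n_B*(2*n_A*n_B - n_A - n_B) / ((n_A+n_B)^2 * (n_A+n_B-1)) = 2000/900 = 2.2222.
        SD[R] = 1.4907.
Step 4: Continuity-corrected z = (R - 0.5 - E[R]) / SD[R] = (8 - 0.5 - 6.0000) / 1.4907 = 1.0062.
Step 5: Two-sided p-value via normal approximation = 2*(1 - Phi(|z|)) = 0.314305.
Step 6: alpha = 0.05. fail to reject H0.

R = 8, z = 1.0062, p = 0.314305, fail to reject H0.


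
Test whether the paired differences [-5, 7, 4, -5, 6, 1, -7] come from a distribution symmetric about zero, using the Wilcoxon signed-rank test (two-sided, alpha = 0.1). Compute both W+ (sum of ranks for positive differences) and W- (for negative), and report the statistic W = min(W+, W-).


Step 1: Drop any zero differences (none here) and take |d_i|.
|d| = [5, 7, 4, 5, 6, 1, 7]
Step 2: Midrank |d_i| (ties get averaged ranks).
ranks: |5|->3.5, |7|->6.5, |4|->2, |5|->3.5, |6|->5, |1|->1, |7|->6.5
Step 3: Attach original signs; sum ranks with positive sign and with negative sign.
W+ = 6.5 + 2 + 5 + 1 = 14.5
W- = 3.5 + 3.5 + 6.5 = 13.5
(Check: W+ + W- = 28 should equal n(n+1)/2 = 28.)
Step 4: Test statistic W = min(W+, W-) = 13.5.
Step 5: Ties in |d|, so use the tie-corrected normal approximation.
        E[W] = n(n+1)/4 = 7*8/4 = 14.
        Tie groups: |d|=5 (t=2), |d|=7 (t=2); sum(t^3 - t) = 12.
        Var[W] = n(n+1)(2n+1)/24 - sum(t^3-t)/48 = 840/24 - 12/48 = 34.75.
        z = (W - E[W]) / sqrt(Var[W]) = (13.5 - 14) / 5.8949 = -0.0848.
        Two-sided p = 2*Phi(z) = 0.932405.
Step 6: alpha = 0.1. fail to reject H0.

W+ = 14.5, W- = 13.5, W = min = 13.5, p = 0.932405, fail to reject H0.


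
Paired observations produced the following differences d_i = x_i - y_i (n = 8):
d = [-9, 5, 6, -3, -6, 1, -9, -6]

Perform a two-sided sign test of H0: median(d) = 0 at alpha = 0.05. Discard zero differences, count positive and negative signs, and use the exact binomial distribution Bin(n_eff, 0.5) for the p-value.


Step 1: Discard zero differences. Original n = 8; n_eff = number of nonzero differences = 8.
Nonzero differences (with sign): -9, +5, +6, -3, -6, +1, -9, -6
Step 2: Count signs: positive = 3, negative = 5.
Step 3: Under H0: P(positive) = 0.5, so the number of positives S ~ Bin(8, 0.5).
Step 4: Two-sided exact p-value = sum of Bin(8,0.5) probabilities at or below the observed probability = 0.726562.
Step 5: alpha = 0.05. fail to reject H0.

n_eff = 8, pos = 3, neg = 5, p = 0.726562, fail to reject H0.


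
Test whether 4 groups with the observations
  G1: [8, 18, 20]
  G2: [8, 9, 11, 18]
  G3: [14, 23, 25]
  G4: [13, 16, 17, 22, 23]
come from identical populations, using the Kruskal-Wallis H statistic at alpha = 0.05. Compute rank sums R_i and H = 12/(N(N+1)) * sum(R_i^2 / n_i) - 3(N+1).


Step 1: Combine all N = 15 observations and assign midranks.
sorted (value, group, rank): (8,G1,1.5), (8,G2,1.5), (9,G2,3), (11,G2,4), (13,G4,5), (14,G3,6), (16,G4,7), (17,G4,8), (18,G1,9.5), (18,G2,9.5), (20,G1,11), (22,G4,12), (23,G3,13.5), (23,G4,13.5), (25,G3,15)
Step 2: Sum ranks within each group.
R_1 = 22 (n_1 = 3)
R_2 = 18 (n_2 = 4)
R_3 = 34.5 (n_3 = 3)
R_4 = 45.5 (n_4 = 5)
Step 3: H = 12/(N(N+1)) * sum(R_i^2/n_i) - 3(N+1)
     = 12/(15*16) * (22^2/3 + 18^2/4 + 34.5^2/3 + 45.5^2/5) - 3*16
     = 0.050000 * 1053.13 - 48
     = 4.656667.
Step 4: Ties present; correction factor C = 1 - 18/(15^3 - 15) = 0.994643. Corrected H = 4.656667 / 0.994643 = 4.681747.
Step 5: Under H0, H ~ chi^2(3); p-value = 0.196641.
Step 6: alpha = 0.05. fail to reject H0.

H = 4.6817, df = 3, p = 0.196641, fail to reject H0.


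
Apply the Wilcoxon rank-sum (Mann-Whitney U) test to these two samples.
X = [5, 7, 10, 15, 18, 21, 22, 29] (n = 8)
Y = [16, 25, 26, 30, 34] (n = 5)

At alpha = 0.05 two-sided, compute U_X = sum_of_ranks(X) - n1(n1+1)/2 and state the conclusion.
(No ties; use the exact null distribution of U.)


Step 1: Combine and sort all 13 observations; assign midranks.
sorted (value, group): (5,X), (7,X), (10,X), (15,X), (16,Y), (18,X), (21,X), (22,X), (25,Y), (26,Y), (29,X), (30,Y), (34,Y)
ranks: 5->1, 7->2, 10->3, 15->4, 16->5, 18->6, 21->7, 22->8, 25->9, 26->10, 29->11, 30->12, 34->13
Step 2: Rank sum for X: R1 = 1 + 2 + 3 + 4 + 6 + 7 + 8 + 11 = 42.
Step 3: U_X = R1 - n1(n1+1)/2 = 42 - 8*9/2 = 42 - 36 = 6.
       U_Y = n1*n2 - U_X = 40 - 6 = 34.
Step 4: No ties, so the exact null distribution of U (based on enumerating the C(13,8) = 1287 equally likely rank assignments) gives the two-sided p-value.
Step 5: p-value = 0.045066; compare to alpha = 0.05. reject H0.

U_X = 6, p = 0.045066, reject H0 at alpha = 0.05.


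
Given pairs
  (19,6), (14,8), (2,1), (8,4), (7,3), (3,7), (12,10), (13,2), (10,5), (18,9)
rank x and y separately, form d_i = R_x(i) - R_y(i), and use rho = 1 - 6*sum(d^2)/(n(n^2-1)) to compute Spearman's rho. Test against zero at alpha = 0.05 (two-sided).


Step 1: Rank x and y separately (midranks; no ties here).
rank(x): 19->10, 14->8, 2->1, 8->4, 7->3, 3->2, 12->6, 13->7, 10->5, 18->9
rank(y): 6->6, 8->8, 1->1, 4->4, 3->3, 7->7, 10->10, 2->2, 5->5, 9->9
Step 2: d_i = R_x(i) - R_y(i); compute d_i^2.
  (10-6)^2=16, (8-8)^2=0, (1-1)^2=0, (4-4)^2=0, (3-3)^2=0, (2-7)^2=25, (6-10)^2=16, (7-2)^2=25, (5-5)^2=0, (9-9)^2=0
sum(d^2) = 82.
Step 3: rho = 1 - 6*82 / (10*(10^2 - 1)) = 1 - 492/990 = 0.503030.
Step 4: Under H0, t = rho * sqrt((n-2)/(1-rho^2)) = 1.6462 ~ t(8).
Step 5: Two-sided p-value from the t-distribution with 8 df = 0.138334.
Step 6: alpha = 0.05. fail to reject H0.

rho = 0.5030, p = 0.138334, fail to reject H0 at alpha = 0.05.


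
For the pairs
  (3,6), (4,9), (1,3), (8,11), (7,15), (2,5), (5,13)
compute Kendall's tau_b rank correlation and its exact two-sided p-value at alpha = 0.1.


Step 1: Enumerate the 21 unordered pairs (i,j) with i<j and classify each by sign(x_j-x_i) * sign(y_j-y_i).
  (1,2):dx=+1,dy=+3->C; (1,3):dx=-2,dy=-3->C; (1,4):dx=+5,dy=+5->C; (1,5):dx=+4,dy=+9->C
  (1,6):dx=-1,dy=-1->C; (1,7):dx=+2,dy=+7->C; (2,3):dx=-3,dy=-6->C; (2,4):dx=+4,dy=+2->C
  (2,5):dx=+3,dy=+6->C; (2,6):dx=-2,dy=-4->C; (2,7):dx=+1,dy=+4->C; (3,4):dx=+7,dy=+8->C
  (3,5):dx=+6,dy=+12->C; (3,6):dx=+1,dy=+2->C; (3,7):dx=+4,dy=+10->C; (4,5):dx=-1,dy=+4->D
  (4,6):dx=-6,dy=-6->C; (4,7):dx=-3,dy=+2->D; (5,6):dx=-5,dy=-10->C; (5,7):dx=-2,dy=-2->C
  (6,7):dx=+3,dy=+8->C
Step 2: C = 19, D = 2, total pairs = 21.
Step 3: tau = (C - D)/(n(n-1)/2) = (19 - 2)/21 = 0.809524.
Step 4: Exact two-sided p-value (enumerate n! = 5040 permutations of y under H0): p = 0.010714.
Step 5: alpha = 0.1. reject H0.

tau_b = 0.8095 (C=19, D=2), p = 0.010714, reject H0.


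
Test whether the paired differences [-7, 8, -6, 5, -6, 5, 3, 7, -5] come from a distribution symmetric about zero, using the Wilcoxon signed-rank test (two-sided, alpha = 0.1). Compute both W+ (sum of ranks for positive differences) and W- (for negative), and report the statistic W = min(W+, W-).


Step 1: Drop any zero differences (none here) and take |d_i|.
|d| = [7, 8, 6, 5, 6, 5, 3, 7, 5]
Step 2: Midrank |d_i| (ties get averaged ranks).
ranks: |7|->7.5, |8|->9, |6|->5.5, |5|->3, |6|->5.5, |5|->3, |3|->1, |7|->7.5, |5|->3
Step 3: Attach original signs; sum ranks with positive sign and with negative sign.
W+ = 9 + 3 + 3 + 1 + 7.5 = 23.5
W- = 7.5 + 5.5 + 5.5 + 3 = 21.5
(Check: W+ + W- = 45 should equal n(n+1)/2 = 45.)
Step 4: Test statistic W = min(W+, W-) = 21.5.
Step 5: Ties in |d|, so use the tie-corrected normal approximation.
        E[W] = n(n+1)/4 = 9*10/4 = 22.5.
        Tie groups: |d|=5 (t=3), |d|=6 (t=2), |d|=7 (t=2); sum(t^3 - t) = 36.
        Var[W] = n(n+1)(2n+1)/24 - sum(t^3-t)/48 = 1710/24 - 36/48 = 70.5.
        z = (W - E[W]) / sqrt(Var[W]) = (21.5 - 22.5) / 8.3964 = -0.1191.
        Two-sided p = 2*Phi(z) = 0.905198.
Step 6: alpha = 0.1. fail to reject H0.

W+ = 23.5, W- = 21.5, W = min = 21.5, p = 0.905198, fail to reject H0.


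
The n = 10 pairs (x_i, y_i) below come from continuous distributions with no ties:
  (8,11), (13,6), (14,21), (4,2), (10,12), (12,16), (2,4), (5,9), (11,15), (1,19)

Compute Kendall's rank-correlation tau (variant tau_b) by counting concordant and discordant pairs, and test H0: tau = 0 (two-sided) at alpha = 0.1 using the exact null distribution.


Step 1: Enumerate the 45 unordered pairs (i,j) with i<j and classify each by sign(x_j-x_i) * sign(y_j-y_i).
  (1,2):dx=+5,dy=-5->D; (1,3):dx=+6,dy=+10->C; (1,4):dx=-4,dy=-9->C; (1,5):dx=+2,dy=+1->C
  (1,6):dx=+4,dy=+5->C; (1,7):dx=-6,dy=-7->C; (1,8):dx=-3,dy=-2->C; (1,9):dx=+3,dy=+4->C
  (1,10):dx=-7,dy=+8->D; (2,3):dx=+1,dy=+15->C; (2,4):dx=-9,dy=-4->C; (2,5):dx=-3,dy=+6->D
  (2,6):dx=-1,dy=+10->D; (2,7):dx=-11,dy=-2->C; (2,8):dx=-8,dy=+3->D; (2,9):dx=-2,dy=+9->D
  (2,10):dx=-12,dy=+13->D; (3,4):dx=-10,dy=-19->C; (3,5):dx=-4,dy=-9->C; (3,6):dx=-2,dy=-5->C
  (3,7):dx=-12,dy=-17->C; (3,8):dx=-9,dy=-12->C; (3,9):dx=-3,dy=-6->C; (3,10):dx=-13,dy=-2->C
  (4,5):dx=+6,dy=+10->C; (4,6):dx=+8,dy=+14->C; (4,7):dx=-2,dy=+2->D; (4,8):dx=+1,dy=+7->C
  (4,9):dx=+7,dy=+13->C; (4,10):dx=-3,dy=+17->D; (5,6):dx=+2,dy=+4->C; (5,7):dx=-8,dy=-8->C
  (5,8):dx=-5,dy=-3->C; (5,9):dx=+1,dy=+3->C; (5,10):dx=-9,dy=+7->D; (6,7):dx=-10,dy=-12->C
  (6,8):dx=-7,dy=-7->C; (6,9):dx=-1,dy=-1->C; (6,10):dx=-11,dy=+3->D; (7,8):dx=+3,dy=+5->C
  (7,9):dx=+9,dy=+11->C; (7,10):dx=-1,dy=+15->D; (8,9):dx=+6,dy=+6->C; (8,10):dx=-4,dy=+10->D
  (9,10):dx=-10,dy=+4->D
Step 2: C = 31, D = 14, total pairs = 45.
Step 3: tau = (C - D)/(n(n-1)/2) = (31 - 14)/45 = 0.377778.
Step 4: Exact two-sided p-value (enumerate n! = 3628800 permutations of y under H0): p = 0.155742.
Step 5: alpha = 0.1. fail to reject H0.

tau_b = 0.3778 (C=31, D=14), p = 0.155742, fail to reject H0.


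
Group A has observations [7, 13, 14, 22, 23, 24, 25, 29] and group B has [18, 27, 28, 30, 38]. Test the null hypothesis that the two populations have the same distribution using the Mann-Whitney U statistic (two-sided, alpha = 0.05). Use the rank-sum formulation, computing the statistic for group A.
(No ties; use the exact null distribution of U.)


Step 1: Combine and sort all 13 observations; assign midranks.
sorted (value, group): (7,X), (13,X), (14,X), (18,Y), (22,X), (23,X), (24,X), (25,X), (27,Y), (28,Y), (29,X), (30,Y), (38,Y)
ranks: 7->1, 13->2, 14->3, 18->4, 22->5, 23->6, 24->7, 25->8, 27->9, 28->10, 29->11, 30->12, 38->13
Step 2: Rank sum for X: R1 = 1 + 2 + 3 + 5 + 6 + 7 + 8 + 11 = 43.
Step 3: U_X = R1 - n1(n1+1)/2 = 43 - 8*9/2 = 43 - 36 = 7.
       U_Y = n1*n2 - U_X = 40 - 7 = 33.
Step 4: No ties, so the exact null distribution of U (based on enumerating the C(13,8) = 1287 equally likely rank assignments) gives the two-sided p-value.
Step 5: p-value = 0.065268; compare to alpha = 0.05. fail to reject H0.

U_X = 7, p = 0.065268, fail to reject H0 at alpha = 0.05.


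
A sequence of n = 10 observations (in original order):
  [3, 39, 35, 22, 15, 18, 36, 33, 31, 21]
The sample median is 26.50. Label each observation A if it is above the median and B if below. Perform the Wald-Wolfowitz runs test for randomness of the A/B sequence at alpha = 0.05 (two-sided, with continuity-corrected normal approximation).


Step 1: Compute median = 26.50; label A = above, B = below.
Labels in order: BAABBBAAAB  (n_A = 5, n_B = 5)
Step 2: Count runs R = 5.
Step 3: Under H0 (random ordering), E[R] = 2*n_A*n_B/(n_A+n_B) + 1 = 2*5*5/10 + 1 = 6.0000.
        Var[R] = 2*n_A*n_B*(2*n_A*n_B - n_A - n_B) / ((n_A+n_B)^2 * (n_A+n_B-1)) = 2000/900 = 2.2222.
        SD[R] = 1.4907.
Step 4: Continuity-corrected z = (R + 0.5 - E[R]) / SD[R] = (5 + 0.5 - 6.0000) / 1.4907 = -0.3354.
Step 5: Two-sided p-value via normal approximation = 2*(1 - Phi(|z|)) = 0.737316.
Step 6: alpha = 0.05. fail to reject H0.

R = 5, z = -0.3354, p = 0.737316, fail to reject H0.


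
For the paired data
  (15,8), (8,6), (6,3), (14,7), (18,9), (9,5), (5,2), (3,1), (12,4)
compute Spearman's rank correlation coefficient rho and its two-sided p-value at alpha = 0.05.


Step 1: Rank x and y separately (midranks; no ties here).
rank(x): 15->8, 8->4, 6->3, 14->7, 18->9, 9->5, 5->2, 3->1, 12->6
rank(y): 8->8, 6->6, 3->3, 7->7, 9->9, 5->5, 2->2, 1->1, 4->4
Step 2: d_i = R_x(i) - R_y(i); compute d_i^2.
  (8-8)^2=0, (4-6)^2=4, (3-3)^2=0, (7-7)^2=0, (9-9)^2=0, (5-5)^2=0, (2-2)^2=0, (1-1)^2=0, (6-4)^2=4
sum(d^2) = 8.
Step 3: rho = 1 - 6*8 / (9*(9^2 - 1)) = 1 - 48/720 = 0.933333.
Step 4: Under H0, t = rho * sqrt((n-2)/(1-rho^2)) = 6.8783 ~ t(7).
Step 5: Two-sided p-value from the t-distribution with 7 df = 0.000236.
Step 6: alpha = 0.05. reject H0.

rho = 0.9333, p = 0.000236, reject H0 at alpha = 0.05.


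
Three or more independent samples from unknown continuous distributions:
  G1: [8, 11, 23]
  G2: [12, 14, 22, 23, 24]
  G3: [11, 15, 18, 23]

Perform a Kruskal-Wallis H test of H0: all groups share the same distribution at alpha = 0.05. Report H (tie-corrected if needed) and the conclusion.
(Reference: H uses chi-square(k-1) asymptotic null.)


Step 1: Combine all N = 12 observations and assign midranks.
sorted (value, group, rank): (8,G1,1), (11,G1,2.5), (11,G3,2.5), (12,G2,4), (14,G2,5), (15,G3,6), (18,G3,7), (22,G2,8), (23,G1,10), (23,G2,10), (23,G3,10), (24,G2,12)
Step 2: Sum ranks within each group.
R_1 = 13.5 (n_1 = 3)
R_2 = 39 (n_2 = 5)
R_3 = 25.5 (n_3 = 4)
Step 3: H = 12/(N(N+1)) * sum(R_i^2/n_i) - 3(N+1)
     = 12/(12*13) * (13.5^2/3 + 39^2/5 + 25.5^2/4) - 3*13
     = 0.076923 * 527.513 - 39
     = 1.577885.
Step 4: Ties present; correction factor C = 1 - 30/(12^3 - 12) = 0.982517. Corrected H = 1.577885 / 0.982517 = 1.605961.
Step 5: Under H0, H ~ chi^2(2); p-value = 0.447992.
Step 6: alpha = 0.05. fail to reject H0.

H = 1.6060, df = 2, p = 0.447992, fail to reject H0.


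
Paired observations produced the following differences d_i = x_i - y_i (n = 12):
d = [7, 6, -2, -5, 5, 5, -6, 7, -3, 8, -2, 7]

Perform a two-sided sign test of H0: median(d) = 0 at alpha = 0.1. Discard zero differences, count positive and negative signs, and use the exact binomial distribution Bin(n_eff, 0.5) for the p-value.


Step 1: Discard zero differences. Original n = 12; n_eff = number of nonzero differences = 12.
Nonzero differences (with sign): +7, +6, -2, -5, +5, +5, -6, +7, -3, +8, -2, +7
Step 2: Count signs: positive = 7, negative = 5.
Step 3: Under H0: P(positive) = 0.5, so the number of positives S ~ Bin(12, 0.5).
Step 4: Two-sided exact p-value = sum of Bin(12,0.5) probabilities at or below the observed probability = 0.774414.
Step 5: alpha = 0.1. fail to reject H0.

n_eff = 12, pos = 7, neg = 5, p = 0.774414, fail to reject H0.


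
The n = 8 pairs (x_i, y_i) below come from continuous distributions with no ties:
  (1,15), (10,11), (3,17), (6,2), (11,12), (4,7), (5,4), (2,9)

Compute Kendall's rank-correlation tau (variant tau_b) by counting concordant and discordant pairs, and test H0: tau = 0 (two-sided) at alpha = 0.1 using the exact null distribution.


Step 1: Enumerate the 28 unordered pairs (i,j) with i<j and classify each by sign(x_j-x_i) * sign(y_j-y_i).
  (1,2):dx=+9,dy=-4->D; (1,3):dx=+2,dy=+2->C; (1,4):dx=+5,dy=-13->D; (1,5):dx=+10,dy=-3->D
  (1,6):dx=+3,dy=-8->D; (1,7):dx=+4,dy=-11->D; (1,8):dx=+1,dy=-6->D; (2,3):dx=-7,dy=+6->D
  (2,4):dx=-4,dy=-9->C; (2,5):dx=+1,dy=+1->C; (2,6):dx=-6,dy=-4->C; (2,7):dx=-5,dy=-7->C
  (2,8):dx=-8,dy=-2->C; (3,4):dx=+3,dy=-15->D; (3,5):dx=+8,dy=-5->D; (3,6):dx=+1,dy=-10->D
  (3,7):dx=+2,dy=-13->D; (3,8):dx=-1,dy=-8->C; (4,5):dx=+5,dy=+10->C; (4,6):dx=-2,dy=+5->D
  (4,7):dx=-1,dy=+2->D; (4,8):dx=-4,dy=+7->D; (5,6):dx=-7,dy=-5->C; (5,7):dx=-6,dy=-8->C
  (5,8):dx=-9,dy=-3->C; (6,7):dx=+1,dy=-3->D; (6,8):dx=-2,dy=+2->D; (7,8):dx=-3,dy=+5->D
Step 2: C = 11, D = 17, total pairs = 28.
Step 3: tau = (C - D)/(n(n-1)/2) = (11 - 17)/28 = -0.214286.
Step 4: Exact two-sided p-value (enumerate n! = 40320 permutations of y under H0): p = 0.548413.
Step 5: alpha = 0.1. fail to reject H0.

tau_b = -0.2143 (C=11, D=17), p = 0.548413, fail to reject H0.


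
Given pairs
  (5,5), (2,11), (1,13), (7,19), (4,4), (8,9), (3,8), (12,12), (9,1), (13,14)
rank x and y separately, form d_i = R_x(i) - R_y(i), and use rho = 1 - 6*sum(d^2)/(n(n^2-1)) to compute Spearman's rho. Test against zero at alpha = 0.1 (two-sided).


Step 1: Rank x and y separately (midranks; no ties here).
rank(x): 5->5, 2->2, 1->1, 7->6, 4->4, 8->7, 3->3, 12->9, 9->8, 13->10
rank(y): 5->3, 11->6, 13->8, 19->10, 4->2, 9->5, 8->4, 12->7, 1->1, 14->9
Step 2: d_i = R_x(i) - R_y(i); compute d_i^2.
  (5-3)^2=4, (2-6)^2=16, (1-8)^2=49, (6-10)^2=16, (4-2)^2=4, (7-5)^2=4, (3-4)^2=1, (9-7)^2=4, (8-1)^2=49, (10-9)^2=1
sum(d^2) = 148.
Step 3: rho = 1 - 6*148 / (10*(10^2 - 1)) = 1 - 888/990 = 0.103030.
Step 4: Under H0, t = rho * sqrt((n-2)/(1-rho^2)) = 0.2930 ~ t(8).
Step 5: Two-sided p-value from the t-distribution with 8 df = 0.776998.
Step 6: alpha = 0.1. fail to reject H0.

rho = 0.1030, p = 0.776998, fail to reject H0 at alpha = 0.1.


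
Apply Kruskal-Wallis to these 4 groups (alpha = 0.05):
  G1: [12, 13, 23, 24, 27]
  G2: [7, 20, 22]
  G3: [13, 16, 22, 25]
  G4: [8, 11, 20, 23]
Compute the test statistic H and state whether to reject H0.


Step 1: Combine all N = 16 observations and assign midranks.
sorted (value, group, rank): (7,G2,1), (8,G4,2), (11,G4,3), (12,G1,4), (13,G1,5.5), (13,G3,5.5), (16,G3,7), (20,G2,8.5), (20,G4,8.5), (22,G2,10.5), (22,G3,10.5), (23,G1,12.5), (23,G4,12.5), (24,G1,14), (25,G3,15), (27,G1,16)
Step 2: Sum ranks within each group.
R_1 = 52 (n_1 = 5)
R_2 = 20 (n_2 = 3)
R_3 = 38 (n_3 = 4)
R_4 = 26 (n_4 = 4)
Step 3: H = 12/(N(N+1)) * sum(R_i^2/n_i) - 3(N+1)
     = 12/(16*17) * (52^2/5 + 20^2/3 + 38^2/4 + 26^2/4) - 3*17
     = 0.044118 * 1204.13 - 51
     = 2.123529.
Step 4: Ties present; correction factor C = 1 - 24/(16^3 - 16) = 0.994118. Corrected H = 2.123529 / 0.994118 = 2.136095.
Step 5: Under H0, H ~ chi^2(3); p-value = 0.544645.
Step 6: alpha = 0.05. fail to reject H0.

H = 2.1361, df = 3, p = 0.544645, fail to reject H0.


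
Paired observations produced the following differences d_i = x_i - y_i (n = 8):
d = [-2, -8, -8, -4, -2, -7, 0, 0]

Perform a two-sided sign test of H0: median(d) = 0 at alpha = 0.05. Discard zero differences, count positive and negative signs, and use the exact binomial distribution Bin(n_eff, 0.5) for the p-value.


Step 1: Discard zero differences. Original n = 8; n_eff = number of nonzero differences = 6.
Nonzero differences (with sign): -2, -8, -8, -4, -2, -7
Step 2: Count signs: positive = 0, negative = 6.
Step 3: Under H0: P(positive) = 0.5, so the number of positives S ~ Bin(6, 0.5).
Step 4: Two-sided exact p-value = sum of Bin(6,0.5) probabilities at or below the observed probability = 0.031250.
Step 5: alpha = 0.05. reject H0.

n_eff = 6, pos = 0, neg = 6, p = 0.031250, reject H0.


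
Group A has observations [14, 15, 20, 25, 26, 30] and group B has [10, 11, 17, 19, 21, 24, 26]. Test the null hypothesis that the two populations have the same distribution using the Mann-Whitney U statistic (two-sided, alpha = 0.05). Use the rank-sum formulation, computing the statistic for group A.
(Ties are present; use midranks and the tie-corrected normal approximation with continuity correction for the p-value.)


Step 1: Combine and sort all 13 observations; assign midranks.
sorted (value, group): (10,Y), (11,Y), (14,X), (15,X), (17,Y), (19,Y), (20,X), (21,Y), (24,Y), (25,X), (26,X), (26,Y), (30,X)
ranks: 10->1, 11->2, 14->3, 15->4, 17->5, 19->6, 20->7, 21->8, 24->9, 25->10, 26->11.5, 26->11.5, 30->13
Step 2: Rank sum for X: R1 = 3 + 4 + 7 + 10 + 11.5 + 13 = 48.5.
Step 3: U_X = R1 - n1(n1+1)/2 = 48.5 - 6*7/2 = 48.5 - 21 = 27.5.
       U_Y = n1*n2 - U_X = 42 - 27.5 = 14.5.
Step 4: Ties are present, so use the tie-corrected normal approximation (with continuity correction) for the p-value.
Step 5: p-value = 0.390714; compare to alpha = 0.05. fail to reject H0.

U_X = 27.5, p = 0.390714, fail to reject H0 at alpha = 0.05.


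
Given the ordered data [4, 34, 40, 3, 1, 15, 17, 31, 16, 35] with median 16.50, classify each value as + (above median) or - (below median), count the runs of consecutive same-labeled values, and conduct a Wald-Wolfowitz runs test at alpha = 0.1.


Step 1: Compute median = 16.50; label A = above, B = below.
Labels in order: BAABBBAABA  (n_A = 5, n_B = 5)
Step 2: Count runs R = 6.
Step 3: Under H0 (random ordering), E[R] = 2*n_A*n_B/(n_A+n_B) + 1 = 2*5*5/10 + 1 = 6.0000.
        Var[R] = 2*n_A*n_B*(2*n_A*n_B - n_A - n_B) / ((n_A+n_B)^2 * (n_A+n_B-1)) = 2000/900 = 2.2222.
        SD[R] = 1.4907.
Step 4: R = E[R], so z = 0 with no continuity correction.
Step 5: Two-sided p-value via normal approximation = 2*(1 - Phi(|z|)) = 1.000000.
Step 6: alpha = 0.1. fail to reject H0.

R = 6, z = 0.0000, p = 1.000000, fail to reject H0.


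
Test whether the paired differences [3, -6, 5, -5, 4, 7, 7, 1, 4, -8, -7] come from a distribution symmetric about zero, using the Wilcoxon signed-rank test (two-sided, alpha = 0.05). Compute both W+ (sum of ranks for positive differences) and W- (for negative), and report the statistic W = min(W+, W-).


Step 1: Drop any zero differences (none here) and take |d_i|.
|d| = [3, 6, 5, 5, 4, 7, 7, 1, 4, 8, 7]
Step 2: Midrank |d_i| (ties get averaged ranks).
ranks: |3|->2, |6|->7, |5|->5.5, |5|->5.5, |4|->3.5, |7|->9, |7|->9, |1|->1, |4|->3.5, |8|->11, |7|->9
Step 3: Attach original signs; sum ranks with positive sign and with negative sign.
W+ = 2 + 5.5 + 3.5 + 9 + 9 + 1 + 3.5 = 33.5
W- = 7 + 5.5 + 11 + 9 = 32.5
(Check: W+ + W- = 66 should equal n(n+1)/2 = 66.)
Step 4: Test statistic W = min(W+, W-) = 32.5.
Step 5: Ties in |d|, so use the tie-corrected normal approximation.
        E[W] = n(n+1)/4 = 11*12/4 = 33.
        Tie groups: |d|=4 (t=2), |d|=5 (t=2), |d|=7 (t=3); sum(t^3 - t) = 36.
        Var[W] = n(n+1)(2n+1)/24 - sum(t^3-t)/48 = 3036/24 - 36/48 = 125.75.
        z = (W - E[W]) / sqrt(Var[W]) = (32.5 - 33) / 11.2138 = -0.0446.
        Two-sided p = 2*Phi(z) = 0.964436.
Step 6: alpha = 0.05. fail to reject H0.

W+ = 33.5, W- = 32.5, W = min = 32.5, p = 0.964436, fail to reject H0.


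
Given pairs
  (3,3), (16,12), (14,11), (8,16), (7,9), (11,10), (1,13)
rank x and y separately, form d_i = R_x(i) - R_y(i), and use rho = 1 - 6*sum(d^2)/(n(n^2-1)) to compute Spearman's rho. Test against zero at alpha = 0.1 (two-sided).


Step 1: Rank x and y separately (midranks; no ties here).
rank(x): 3->2, 16->7, 14->6, 8->4, 7->3, 11->5, 1->1
rank(y): 3->1, 12->5, 11->4, 16->7, 9->2, 10->3, 13->6
Step 2: d_i = R_x(i) - R_y(i); compute d_i^2.
  (2-1)^2=1, (7-5)^2=4, (6-4)^2=4, (4-7)^2=9, (3-2)^2=1, (5-3)^2=4, (1-6)^2=25
sum(d^2) = 48.
Step 3: rho = 1 - 6*48 / (7*(7^2 - 1)) = 1 - 288/336 = 0.142857.
Step 4: Under H0, t = rho * sqrt((n-2)/(1-rho^2)) = 0.3227 ~ t(5).
Step 5: Two-sided p-value from the t-distribution with 5 df = 0.759945.
Step 6: alpha = 0.1. fail to reject H0.

rho = 0.1429, p = 0.759945, fail to reject H0 at alpha = 0.1.


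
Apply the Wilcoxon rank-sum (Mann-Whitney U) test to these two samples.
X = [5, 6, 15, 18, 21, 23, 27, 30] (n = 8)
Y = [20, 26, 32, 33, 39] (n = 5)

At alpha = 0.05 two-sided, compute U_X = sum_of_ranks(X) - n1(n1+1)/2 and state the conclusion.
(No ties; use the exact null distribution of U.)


Step 1: Combine and sort all 13 observations; assign midranks.
sorted (value, group): (5,X), (6,X), (15,X), (18,X), (20,Y), (21,X), (23,X), (26,Y), (27,X), (30,X), (32,Y), (33,Y), (39,Y)
ranks: 5->1, 6->2, 15->3, 18->4, 20->5, 21->6, 23->7, 26->8, 27->9, 30->10, 32->11, 33->12, 39->13
Step 2: Rank sum for X: R1 = 1 + 2 + 3 + 4 + 6 + 7 + 9 + 10 = 42.
Step 3: U_X = R1 - n1(n1+1)/2 = 42 - 8*9/2 = 42 - 36 = 6.
       U_Y = n1*n2 - U_X = 40 - 6 = 34.
Step 4: No ties, so the exact null distribution of U (based on enumerating the C(13,8) = 1287 equally likely rank assignments) gives the two-sided p-value.
Step 5: p-value = 0.045066; compare to alpha = 0.05. reject H0.

U_X = 6, p = 0.045066, reject H0 at alpha = 0.05.


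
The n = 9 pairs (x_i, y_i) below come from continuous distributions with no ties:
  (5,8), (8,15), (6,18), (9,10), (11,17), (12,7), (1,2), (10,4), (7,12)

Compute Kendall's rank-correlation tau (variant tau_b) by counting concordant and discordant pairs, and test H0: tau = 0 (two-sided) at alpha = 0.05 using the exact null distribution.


Step 1: Enumerate the 36 unordered pairs (i,j) with i<j and classify each by sign(x_j-x_i) * sign(y_j-y_i).
  (1,2):dx=+3,dy=+7->C; (1,3):dx=+1,dy=+10->C; (1,4):dx=+4,dy=+2->C; (1,5):dx=+6,dy=+9->C
  (1,6):dx=+7,dy=-1->D; (1,7):dx=-4,dy=-6->C; (1,8):dx=+5,dy=-4->D; (1,9):dx=+2,dy=+4->C
  (2,3):dx=-2,dy=+3->D; (2,4):dx=+1,dy=-5->D; (2,5):dx=+3,dy=+2->C; (2,6):dx=+4,dy=-8->D
  (2,7):dx=-7,dy=-13->C; (2,8):dx=+2,dy=-11->D; (2,9):dx=-1,dy=-3->C; (3,4):dx=+3,dy=-8->D
  (3,5):dx=+5,dy=-1->D; (3,6):dx=+6,dy=-11->D; (3,7):dx=-5,dy=-16->C; (3,8):dx=+4,dy=-14->D
  (3,9):dx=+1,dy=-6->D; (4,5):dx=+2,dy=+7->C; (4,6):dx=+3,dy=-3->D; (4,7):dx=-8,dy=-8->C
  (4,8):dx=+1,dy=-6->D; (4,9):dx=-2,dy=+2->D; (5,6):dx=+1,dy=-10->D; (5,7):dx=-10,dy=-15->C
  (5,8):dx=-1,dy=-13->C; (5,9):dx=-4,dy=-5->C; (6,7):dx=-11,dy=-5->C; (6,8):dx=-2,dy=-3->C
  (6,9):dx=-5,dy=+5->D; (7,8):dx=+9,dy=+2->C; (7,9):dx=+6,dy=+10->C; (8,9):dx=-3,dy=+8->D
Step 2: C = 19, D = 17, total pairs = 36.
Step 3: tau = (C - D)/(n(n-1)/2) = (19 - 17)/36 = 0.055556.
Step 4: Exact two-sided p-value (enumerate n! = 362880 permutations of y under H0): p = 0.919455.
Step 5: alpha = 0.05. fail to reject H0.

tau_b = 0.0556 (C=19, D=17), p = 0.919455, fail to reject H0.


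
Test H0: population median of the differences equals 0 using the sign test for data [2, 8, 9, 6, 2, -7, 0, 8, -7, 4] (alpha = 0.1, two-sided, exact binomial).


Step 1: Discard zero differences. Original n = 10; n_eff = number of nonzero differences = 9.
Nonzero differences (with sign): +2, +8, +9, +6, +2, -7, +8, -7, +4
Step 2: Count signs: positive = 7, negative = 2.
Step 3: Under H0: P(positive) = 0.5, so the number of positives S ~ Bin(9, 0.5).
Step 4: Two-sided exact p-value = sum of Bin(9,0.5) probabilities at or below the observed probability = 0.179688.
Step 5: alpha = 0.1. fail to reject H0.

n_eff = 9, pos = 7, neg = 2, p = 0.179688, fail to reject H0.


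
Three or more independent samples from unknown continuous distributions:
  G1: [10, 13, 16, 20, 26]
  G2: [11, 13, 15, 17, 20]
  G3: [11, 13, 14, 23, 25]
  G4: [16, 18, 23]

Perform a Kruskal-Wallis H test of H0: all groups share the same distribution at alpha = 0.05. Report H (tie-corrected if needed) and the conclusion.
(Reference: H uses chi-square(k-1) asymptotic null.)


Step 1: Combine all N = 18 observations and assign midranks.
sorted (value, group, rank): (10,G1,1), (11,G2,2.5), (11,G3,2.5), (13,G1,5), (13,G2,5), (13,G3,5), (14,G3,7), (15,G2,8), (16,G1,9.5), (16,G4,9.5), (17,G2,11), (18,G4,12), (20,G1,13.5), (20,G2,13.5), (23,G3,15.5), (23,G4,15.5), (25,G3,17), (26,G1,18)
Step 2: Sum ranks within each group.
R_1 = 47 (n_1 = 5)
R_2 = 40 (n_2 = 5)
R_3 = 47 (n_3 = 5)
R_4 = 37 (n_4 = 3)
Step 3: H = 12/(N(N+1)) * sum(R_i^2/n_i) - 3(N+1)
     = 12/(18*19) * (47^2/5 + 40^2/5 + 47^2/5 + 37^2/3) - 3*19
     = 0.035088 * 1659.93 - 57
     = 1.243275.
Step 4: Ties present; correction factor C = 1 - 48/(18^3 - 18) = 0.991744. Corrected H = 1.243275 / 0.991744 = 1.253625.
Step 5: Under H0, H ~ chi^2(3); p-value = 0.740174.
Step 6: alpha = 0.05. fail to reject H0.

H = 1.2536, df = 3, p = 0.740174, fail to reject H0.


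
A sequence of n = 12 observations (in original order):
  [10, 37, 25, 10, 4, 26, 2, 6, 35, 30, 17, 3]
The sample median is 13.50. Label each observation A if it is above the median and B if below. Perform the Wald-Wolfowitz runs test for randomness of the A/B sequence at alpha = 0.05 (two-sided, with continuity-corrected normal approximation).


Step 1: Compute median = 13.50; label A = above, B = below.
Labels in order: BAABBABBAAAB  (n_A = 6, n_B = 6)
Step 2: Count runs R = 7.
Step 3: Under H0 (random ordering), E[R] = 2*n_A*n_B/(n_A+n_B) + 1 = 2*6*6/12 + 1 = 7.0000.
        Var[R] = 2*n_A*n_B*(2*n_A*n_B - n_A - n_B) / ((n_A+n_B)^2 * (n_A+n_B-1)) = 4320/1584 = 2.7273.
        SD[R] = 1.6514.
Step 4: R = E[R], so z = 0 with no continuity correction.
Step 5: Two-sided p-value via normal approximation = 2*(1 - Phi(|z|)) = 1.000000.
Step 6: alpha = 0.05. fail to reject H0.

R = 7, z = 0.0000, p = 1.000000, fail to reject H0.


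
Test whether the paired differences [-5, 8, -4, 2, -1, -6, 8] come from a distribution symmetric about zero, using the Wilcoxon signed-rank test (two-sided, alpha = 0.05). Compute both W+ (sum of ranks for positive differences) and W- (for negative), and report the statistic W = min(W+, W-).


Step 1: Drop any zero differences (none here) and take |d_i|.
|d| = [5, 8, 4, 2, 1, 6, 8]
Step 2: Midrank |d_i| (ties get averaged ranks).
ranks: |5|->4, |8|->6.5, |4|->3, |2|->2, |1|->1, |6|->5, |8|->6.5
Step 3: Attach original signs; sum ranks with positive sign and with negative sign.
W+ = 6.5 + 2 + 6.5 = 15
W- = 4 + 3 + 1 + 5 = 13
(Check: W+ + W- = 28 should equal n(n+1)/2 = 28.)
Step 4: Test statistic W = min(W+, W-) = 13.
Step 5: Ties in |d|, so use the tie-corrected normal approximation.
        E[W] = n(n+1)/4 = 7*8/4 = 14.
        Tie groups: |d|=8 (t=2); sum(t^3 - t) = 6.
        Var[W] = n(n+1)(2n+1)/24 - sum(t^3-t)/48 = 840/24 - 6/48 = 34.875.
        z = (W - E[W]) / sqrt(Var[W]) = (13 - 14) / 5.9055 = -0.1693.
        Two-sided p = 2*Phi(z) = 0.865534.
Step 6: alpha = 0.05. fail to reject H0.

W+ = 15, W- = 13, W = min = 13, p = 0.865534, fail to reject H0.


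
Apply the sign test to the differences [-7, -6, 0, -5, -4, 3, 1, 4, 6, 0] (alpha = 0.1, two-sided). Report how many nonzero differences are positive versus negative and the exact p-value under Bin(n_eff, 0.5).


Step 1: Discard zero differences. Original n = 10; n_eff = number of nonzero differences = 8.
Nonzero differences (with sign): -7, -6, -5, -4, +3, +1, +4, +6
Step 2: Count signs: positive = 4, negative = 4.
Step 3: Under H0: P(positive) = 0.5, so the number of positives S ~ Bin(8, 0.5).
Step 4: Two-sided exact p-value = sum of Bin(8,0.5) probabilities at or below the observed probability = 1.000000.
Step 5: alpha = 0.1. fail to reject H0.

n_eff = 8, pos = 4, neg = 4, p = 1.000000, fail to reject H0.


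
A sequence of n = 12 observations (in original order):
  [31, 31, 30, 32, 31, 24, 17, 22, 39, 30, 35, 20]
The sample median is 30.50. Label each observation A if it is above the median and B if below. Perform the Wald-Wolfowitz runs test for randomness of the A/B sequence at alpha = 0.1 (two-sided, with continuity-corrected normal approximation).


Step 1: Compute median = 30.50; label A = above, B = below.
Labels in order: AABAABBBABAB  (n_A = 6, n_B = 6)
Step 2: Count runs R = 8.
Step 3: Under H0 (random ordering), E[R] = 2*n_A*n_B/(n_A+n_B) + 1 = 2*6*6/12 + 1 = 7.0000.
        Var[R] = 2*n_A*n_B*(2*n_A*n_B - n_A - n_B) / ((n_A+n_B)^2 * (n_A+n_B-1)) = 4320/1584 = 2.7273.
        SD[R] = 1.6514.
Step 4: Continuity-corrected z = (R - 0.5 - E[R]) / SD[R] = (8 - 0.5 - 7.0000) / 1.6514 = 0.3028.
Step 5: Two-sided p-value via normal approximation = 2*(1 - Phi(|z|)) = 0.762069.
Step 6: alpha = 0.1. fail to reject H0.

R = 8, z = 0.3028, p = 0.762069, fail to reject H0.


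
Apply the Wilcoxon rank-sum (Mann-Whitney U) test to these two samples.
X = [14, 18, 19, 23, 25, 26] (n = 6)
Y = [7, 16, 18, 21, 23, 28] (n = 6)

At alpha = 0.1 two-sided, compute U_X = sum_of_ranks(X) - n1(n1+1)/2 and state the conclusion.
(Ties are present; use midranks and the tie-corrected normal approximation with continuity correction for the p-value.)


Step 1: Combine and sort all 12 observations; assign midranks.
sorted (value, group): (7,Y), (14,X), (16,Y), (18,X), (18,Y), (19,X), (21,Y), (23,X), (23,Y), (25,X), (26,X), (28,Y)
ranks: 7->1, 14->2, 16->3, 18->4.5, 18->4.5, 19->6, 21->7, 23->8.5, 23->8.5, 25->10, 26->11, 28->12
Step 2: Rank sum for X: R1 = 2 + 4.5 + 6 + 8.5 + 10 + 11 = 42.
Step 3: U_X = R1 - n1(n1+1)/2 = 42 - 6*7/2 = 42 - 21 = 21.
       U_Y = n1*n2 - U_X = 36 - 21 = 15.
Step 4: Ties are present, so use the tie-corrected normal approximation (with continuity correction) for the p-value.
Step 5: p-value = 0.687885; compare to alpha = 0.1. fail to reject H0.

U_X = 21, p = 0.687885, fail to reject H0 at alpha = 0.1.


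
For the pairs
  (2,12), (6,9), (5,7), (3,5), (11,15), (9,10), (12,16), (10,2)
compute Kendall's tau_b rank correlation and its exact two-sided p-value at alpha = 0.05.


Step 1: Enumerate the 28 unordered pairs (i,j) with i<j and classify each by sign(x_j-x_i) * sign(y_j-y_i).
  (1,2):dx=+4,dy=-3->D; (1,3):dx=+3,dy=-5->D; (1,4):dx=+1,dy=-7->D; (1,5):dx=+9,dy=+3->C
  (1,6):dx=+7,dy=-2->D; (1,7):dx=+10,dy=+4->C; (1,8):dx=+8,dy=-10->D; (2,3):dx=-1,dy=-2->C
  (2,4):dx=-3,dy=-4->C; (2,5):dx=+5,dy=+6->C; (2,6):dx=+3,dy=+1->C; (2,7):dx=+6,dy=+7->C
  (2,8):dx=+4,dy=-7->D; (3,4):dx=-2,dy=-2->C; (3,5):dx=+6,dy=+8->C; (3,6):dx=+4,dy=+3->C
  (3,7):dx=+7,dy=+9->C; (3,8):dx=+5,dy=-5->D; (4,5):dx=+8,dy=+10->C; (4,6):dx=+6,dy=+5->C
  (4,7):dx=+9,dy=+11->C; (4,8):dx=+7,dy=-3->D; (5,6):dx=-2,dy=-5->C; (5,7):dx=+1,dy=+1->C
  (5,8):dx=-1,dy=-13->C; (6,7):dx=+3,dy=+6->C; (6,8):dx=+1,dy=-8->D; (7,8):dx=-2,dy=-14->C
Step 2: C = 19, D = 9, total pairs = 28.
Step 3: tau = (C - D)/(n(n-1)/2) = (19 - 9)/28 = 0.357143.
Step 4: Exact two-sided p-value (enumerate n! = 40320 permutations of y under H0): p = 0.275099.
Step 5: alpha = 0.05. fail to reject H0.

tau_b = 0.3571 (C=19, D=9), p = 0.275099, fail to reject H0.


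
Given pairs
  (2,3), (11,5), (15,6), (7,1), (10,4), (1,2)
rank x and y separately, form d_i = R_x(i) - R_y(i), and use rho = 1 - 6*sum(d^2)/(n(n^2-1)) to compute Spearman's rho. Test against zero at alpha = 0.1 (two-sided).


Step 1: Rank x and y separately (midranks; no ties here).
rank(x): 2->2, 11->5, 15->6, 7->3, 10->4, 1->1
rank(y): 3->3, 5->5, 6->6, 1->1, 4->4, 2->2
Step 2: d_i = R_x(i) - R_y(i); compute d_i^2.
  (2-3)^2=1, (5-5)^2=0, (6-6)^2=0, (3-1)^2=4, (4-4)^2=0, (1-2)^2=1
sum(d^2) = 6.
Step 3: rho = 1 - 6*6 / (6*(6^2 - 1)) = 1 - 36/210 = 0.828571.
Step 4: Under H0, t = rho * sqrt((n-2)/(1-rho^2)) = 2.9598 ~ t(4).
Step 5: Two-sided p-value from the t-distribution with 4 df = 0.041563.
Step 6: alpha = 0.1. reject H0.

rho = 0.8286, p = 0.041563, reject H0 at alpha = 0.1.
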